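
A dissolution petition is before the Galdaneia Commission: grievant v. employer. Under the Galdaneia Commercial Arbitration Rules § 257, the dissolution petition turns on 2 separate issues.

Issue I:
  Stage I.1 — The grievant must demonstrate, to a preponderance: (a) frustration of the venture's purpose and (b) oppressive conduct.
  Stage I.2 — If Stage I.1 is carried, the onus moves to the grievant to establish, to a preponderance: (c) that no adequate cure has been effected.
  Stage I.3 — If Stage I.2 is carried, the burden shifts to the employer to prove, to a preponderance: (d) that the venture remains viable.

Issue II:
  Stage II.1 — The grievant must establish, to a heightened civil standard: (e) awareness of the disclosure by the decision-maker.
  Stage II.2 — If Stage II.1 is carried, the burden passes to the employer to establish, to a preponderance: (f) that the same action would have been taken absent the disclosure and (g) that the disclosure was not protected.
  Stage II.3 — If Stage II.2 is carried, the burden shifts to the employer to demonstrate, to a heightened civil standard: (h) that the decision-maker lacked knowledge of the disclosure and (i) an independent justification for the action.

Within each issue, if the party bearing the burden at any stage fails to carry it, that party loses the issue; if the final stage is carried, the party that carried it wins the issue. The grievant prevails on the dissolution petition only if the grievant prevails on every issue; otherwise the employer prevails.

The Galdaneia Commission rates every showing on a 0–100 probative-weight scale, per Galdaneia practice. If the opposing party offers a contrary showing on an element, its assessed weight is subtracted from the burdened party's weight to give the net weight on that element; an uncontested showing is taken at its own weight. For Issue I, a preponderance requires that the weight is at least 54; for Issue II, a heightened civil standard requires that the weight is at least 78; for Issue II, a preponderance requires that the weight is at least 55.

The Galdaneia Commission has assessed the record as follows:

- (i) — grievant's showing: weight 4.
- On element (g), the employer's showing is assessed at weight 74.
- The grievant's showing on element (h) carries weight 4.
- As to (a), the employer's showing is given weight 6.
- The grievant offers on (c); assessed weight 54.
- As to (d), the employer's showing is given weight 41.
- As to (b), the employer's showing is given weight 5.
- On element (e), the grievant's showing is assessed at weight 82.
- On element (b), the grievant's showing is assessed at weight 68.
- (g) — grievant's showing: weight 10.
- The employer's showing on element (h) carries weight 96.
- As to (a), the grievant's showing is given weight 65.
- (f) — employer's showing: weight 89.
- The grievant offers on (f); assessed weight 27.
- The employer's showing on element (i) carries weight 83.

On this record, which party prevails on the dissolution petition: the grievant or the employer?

— Issue I —
Stage I.1 (grievant, a preponderance, weight is at least 54): (a) net 65−6=59 ≥ 54 — meets; (b) net 68−5=63 ≥ 54 — meets.
  All elements met. The grievant retains the burden for Stage I.2.
Stage I.2 (grievant, a preponderance, weight is at least 54): (c) 54 ≥ 54 — meets.
  All elements met. The burden passes to the employer.
Stage I.3 (employer, a preponderance, weight is at least 54): (d) 41 < 54 — fails.
  Not every element is met, so the employer fails to carry Stage I.3.
The analysis ends at Stage I.3; the grievant prevails on this issue.
— Issue II —
At Stage II.1 the grievant must meet a heightened civil standard (weight is at least 78): on (e) the weight is 82, ≥ 78, so (e) meets the standard.
  The grievant carries Stage II.1; the employer now bears the burden.
At Stage II.2 the employer must meet a preponderance (weight is at least 55): on (f) the weight is 89 less the opposing 27 gives net 62, which does reach 55, so (f) meets the standard; on (g) the weight is 74 less the opposing 10 gives net 64, which does reach 55, so (g) meets the standard.
  Stage II.2 is satisfied; the employer continues to bear the burden.
At Stage II.3 the employer must meet a heightened civil standard (weight is at least 78): on (h) the weight is 96 less the opposing 4 gives net 92, which does reach 78, so (h) meets the standard; on (i) the weight is 83 less the opposing 4 gives net 79, which does reach 78, so (i) meets the standard.
  The employer carries the last stage.
All stages carried — the employer prevails on this issue.
Per-issue: Issue I → grievant; Issue II → employer. The grievant must prevail on every issue; overall, the employer prevails.

employer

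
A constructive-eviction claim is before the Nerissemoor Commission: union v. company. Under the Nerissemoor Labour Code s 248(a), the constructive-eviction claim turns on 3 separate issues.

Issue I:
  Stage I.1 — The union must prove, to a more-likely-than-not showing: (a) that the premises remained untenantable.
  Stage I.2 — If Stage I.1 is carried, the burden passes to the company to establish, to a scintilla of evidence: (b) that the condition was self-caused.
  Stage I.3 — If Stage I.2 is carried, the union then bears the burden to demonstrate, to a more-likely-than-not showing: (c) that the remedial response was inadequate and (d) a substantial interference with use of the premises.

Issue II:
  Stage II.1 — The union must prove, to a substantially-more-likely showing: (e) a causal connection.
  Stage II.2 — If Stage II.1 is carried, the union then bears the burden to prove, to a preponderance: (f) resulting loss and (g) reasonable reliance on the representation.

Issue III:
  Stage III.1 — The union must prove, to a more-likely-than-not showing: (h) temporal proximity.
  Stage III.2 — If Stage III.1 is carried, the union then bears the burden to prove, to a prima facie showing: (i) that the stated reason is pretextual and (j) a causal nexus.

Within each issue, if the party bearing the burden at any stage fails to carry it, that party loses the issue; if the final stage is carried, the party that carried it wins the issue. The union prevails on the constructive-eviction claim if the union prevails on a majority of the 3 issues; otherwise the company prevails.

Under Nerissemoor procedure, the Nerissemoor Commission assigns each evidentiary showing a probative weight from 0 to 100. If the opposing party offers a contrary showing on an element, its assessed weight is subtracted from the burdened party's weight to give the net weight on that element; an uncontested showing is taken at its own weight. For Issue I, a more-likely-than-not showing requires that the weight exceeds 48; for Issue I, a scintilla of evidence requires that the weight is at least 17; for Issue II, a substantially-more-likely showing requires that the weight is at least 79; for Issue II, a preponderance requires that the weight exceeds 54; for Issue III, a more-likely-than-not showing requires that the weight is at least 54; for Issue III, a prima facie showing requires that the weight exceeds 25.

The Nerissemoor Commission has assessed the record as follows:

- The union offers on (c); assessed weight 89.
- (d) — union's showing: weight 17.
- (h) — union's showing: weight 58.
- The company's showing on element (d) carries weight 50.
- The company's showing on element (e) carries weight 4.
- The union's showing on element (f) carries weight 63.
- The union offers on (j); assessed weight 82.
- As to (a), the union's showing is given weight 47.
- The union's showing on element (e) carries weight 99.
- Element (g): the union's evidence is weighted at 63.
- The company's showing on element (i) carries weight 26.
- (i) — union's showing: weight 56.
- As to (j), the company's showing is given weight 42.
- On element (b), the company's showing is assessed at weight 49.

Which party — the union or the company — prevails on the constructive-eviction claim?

union

— Issue I —
Stage I.1 — burden on union; standard: a more-likely-than-not showing (weight exceeds 48).
    (a): 47 ≤ 48 [not met]
  Stage I.1 not carried; the union fails its burden.
The company prevails on this issue.
— Issue II —
Stage II.1 — burden on union; standard: a substantially-more-likely showing (weight is at least 79).
    (e): 99 − 4 = 95 ≥ 79 [met]
  All elements met. The union retains the burden for Stage II.2.
Stage II.2 — burden on union; standard: a preponderance (weight exceeds 54).
    (f): 63 > 54 [met]
    (g): 63 > 54 [met]
  All elements met at the final stage.
All stages carried — the union prevails on this issue.
— Issue III —
Stage III.1 — burden on union; standard: a more-likely-than-not showing (weight is at least 54).
    (h): 58 ≥ 54 [met]
  Stage III.1 is satisfied; the union continues to bear the burden.
Stage III.2 — burden on union; standard: a prima facie showing (weight exceeds 25).
    (i): 56 − 26 = 30 > 25 [met]
    (j): 82 − 42 = 40 > 25 [met]
  Stage III.2 carried; the final stage is satisfied.
All stages carried — the union prevails on this issue.
Per-issue: Issue I → company; Issue II → union; Issue III → union. The union must prevail on a majority of issues; overall, the union prevails.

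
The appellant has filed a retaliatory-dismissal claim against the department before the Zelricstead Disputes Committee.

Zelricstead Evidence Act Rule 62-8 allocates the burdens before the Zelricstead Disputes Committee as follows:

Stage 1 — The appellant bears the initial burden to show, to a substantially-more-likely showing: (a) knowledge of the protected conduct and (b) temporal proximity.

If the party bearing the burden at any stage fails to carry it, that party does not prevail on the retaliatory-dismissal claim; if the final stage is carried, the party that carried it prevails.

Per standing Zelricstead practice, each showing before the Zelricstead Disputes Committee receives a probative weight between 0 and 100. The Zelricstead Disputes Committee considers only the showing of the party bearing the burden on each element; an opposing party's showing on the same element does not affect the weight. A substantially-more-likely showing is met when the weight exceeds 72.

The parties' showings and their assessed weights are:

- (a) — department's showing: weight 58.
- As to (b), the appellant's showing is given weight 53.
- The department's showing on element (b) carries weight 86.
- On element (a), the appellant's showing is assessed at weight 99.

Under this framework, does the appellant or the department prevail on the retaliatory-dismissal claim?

Stage 1 (appellant, a substantially-more-likely showing, weight exceeds 72): (a) 99 (department's 58 disregarded) > 72 — meets; (b) 53 (department's 86 disregarded) ≤ 72 — fails.
  Stage 1 not carried; the appellant fails its burden.
So the department prevails.

department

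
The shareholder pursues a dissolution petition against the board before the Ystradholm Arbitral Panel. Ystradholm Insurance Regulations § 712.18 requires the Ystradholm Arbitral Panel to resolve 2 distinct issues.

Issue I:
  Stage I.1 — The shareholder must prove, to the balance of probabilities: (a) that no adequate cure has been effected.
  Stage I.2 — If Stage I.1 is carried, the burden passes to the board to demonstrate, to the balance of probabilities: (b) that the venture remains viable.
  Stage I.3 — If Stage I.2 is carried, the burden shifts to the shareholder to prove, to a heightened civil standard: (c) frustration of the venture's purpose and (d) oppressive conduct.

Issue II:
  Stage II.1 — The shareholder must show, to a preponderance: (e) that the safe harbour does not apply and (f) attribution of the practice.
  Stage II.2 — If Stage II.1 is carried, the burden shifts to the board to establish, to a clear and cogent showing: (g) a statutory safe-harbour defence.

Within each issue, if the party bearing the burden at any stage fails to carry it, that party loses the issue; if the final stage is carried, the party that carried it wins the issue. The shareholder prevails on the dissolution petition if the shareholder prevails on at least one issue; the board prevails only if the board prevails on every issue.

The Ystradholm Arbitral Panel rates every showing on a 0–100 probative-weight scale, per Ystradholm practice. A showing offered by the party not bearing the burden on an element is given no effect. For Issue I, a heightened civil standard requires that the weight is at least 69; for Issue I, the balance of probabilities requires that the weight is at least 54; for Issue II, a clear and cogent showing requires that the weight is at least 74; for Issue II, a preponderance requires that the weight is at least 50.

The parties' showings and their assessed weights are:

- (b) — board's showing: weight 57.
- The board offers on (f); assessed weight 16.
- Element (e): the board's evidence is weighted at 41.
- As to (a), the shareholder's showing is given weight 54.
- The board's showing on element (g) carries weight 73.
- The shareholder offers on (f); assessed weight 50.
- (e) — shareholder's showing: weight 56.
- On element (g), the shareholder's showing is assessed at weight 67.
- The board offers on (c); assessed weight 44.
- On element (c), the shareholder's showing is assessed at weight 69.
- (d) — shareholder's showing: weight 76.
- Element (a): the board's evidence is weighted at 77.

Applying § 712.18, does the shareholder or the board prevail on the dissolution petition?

— Issue I —
At Stage I.1 the shareholder must meet the balance of probabilities (weight is at least 54): on (a) the weight is 54 (the board's 77 is given no effect), which does reach 54, so (a) meets the standard.
  Stage I.1 carried; the burden shifts to the board.
At Stage I.2 the board must meet the balance of probabilities (weight is at least 54): on (b) the weight is 57, ≥ 54, so (b) meets the standard.
  All elements met. The burden passes to the shareholder.
At Stage I.3 the shareholder must meet a heightened civil standard (weight is at least 69): on (c) the weight is 69 (the board's 44 is given no effect), ≥ 69, so (c) meets the standard; on (d) the weight is 76, which does reach 69, so (d) meets the standard.
  The shareholder carries the last stage.
With every stage satisfied, the shareholder prevails on this issue.
— Issue II —
At Stage II.1 the shareholder must meet a preponderance (weight is at least 50): on (e) the weight is 56 (the board's 41 is given no effect), which does reach 50, so (e) meets the standard; on (f) the weight is 50 (the board's 16 is given no effect), which does reach 50, so (f) meets the standard.
  Stage II.1 is satisfied; the onus moves to the board.
At Stage II.2 the board must meet a clear and cogent showing (weight is at least 74): on (g) the weight is 73 (the shareholder's 67 is given no effect), < 74, so (g) does not meet the standard.
  Not every element is met, so the board fails to carry Stage II.2.
The analysis ends at Stage II.2; the shareholder prevails on this issue.
Per-issue: Issue I → shareholder; Issue II → shareholder. The shareholder must prevail on at least one issue; overall, the shareholder prevails.

shareholder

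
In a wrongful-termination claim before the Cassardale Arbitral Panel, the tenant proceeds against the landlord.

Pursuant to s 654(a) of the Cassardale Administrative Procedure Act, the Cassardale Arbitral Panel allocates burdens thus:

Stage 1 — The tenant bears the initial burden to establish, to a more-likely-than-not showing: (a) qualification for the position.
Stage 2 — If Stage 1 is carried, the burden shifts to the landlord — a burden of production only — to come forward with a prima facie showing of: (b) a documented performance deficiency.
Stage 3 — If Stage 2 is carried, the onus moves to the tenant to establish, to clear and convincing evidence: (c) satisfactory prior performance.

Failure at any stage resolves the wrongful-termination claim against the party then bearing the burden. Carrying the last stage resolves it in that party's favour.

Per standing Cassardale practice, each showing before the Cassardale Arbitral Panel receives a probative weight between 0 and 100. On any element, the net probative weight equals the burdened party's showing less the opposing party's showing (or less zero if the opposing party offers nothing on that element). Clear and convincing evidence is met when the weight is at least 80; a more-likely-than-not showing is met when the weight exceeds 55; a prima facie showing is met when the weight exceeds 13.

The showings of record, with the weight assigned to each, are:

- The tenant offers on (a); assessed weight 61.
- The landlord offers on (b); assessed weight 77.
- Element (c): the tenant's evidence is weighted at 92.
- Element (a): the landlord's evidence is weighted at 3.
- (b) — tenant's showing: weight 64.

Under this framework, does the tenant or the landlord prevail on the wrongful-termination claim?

tenant

At Stage 1 the tenant must meet a more-likely-than-not showing (weight exceeds 55): on (a) the weight is 61 less the opposing 3 gives net 58, > 55, so (a) meets the standard.
  Stage 1 carried; the burden shifts to the landlord.
At Stage 2 the landlord must meet a prima facie showing (weight exceeds 13): on (b) the weight is 77 less the opposing 64 gives net 13, which does not exceed 13, so (b) does not meet the standard.
  Stage 2 not carried; the landlord fails its burden.
The tenant prevails.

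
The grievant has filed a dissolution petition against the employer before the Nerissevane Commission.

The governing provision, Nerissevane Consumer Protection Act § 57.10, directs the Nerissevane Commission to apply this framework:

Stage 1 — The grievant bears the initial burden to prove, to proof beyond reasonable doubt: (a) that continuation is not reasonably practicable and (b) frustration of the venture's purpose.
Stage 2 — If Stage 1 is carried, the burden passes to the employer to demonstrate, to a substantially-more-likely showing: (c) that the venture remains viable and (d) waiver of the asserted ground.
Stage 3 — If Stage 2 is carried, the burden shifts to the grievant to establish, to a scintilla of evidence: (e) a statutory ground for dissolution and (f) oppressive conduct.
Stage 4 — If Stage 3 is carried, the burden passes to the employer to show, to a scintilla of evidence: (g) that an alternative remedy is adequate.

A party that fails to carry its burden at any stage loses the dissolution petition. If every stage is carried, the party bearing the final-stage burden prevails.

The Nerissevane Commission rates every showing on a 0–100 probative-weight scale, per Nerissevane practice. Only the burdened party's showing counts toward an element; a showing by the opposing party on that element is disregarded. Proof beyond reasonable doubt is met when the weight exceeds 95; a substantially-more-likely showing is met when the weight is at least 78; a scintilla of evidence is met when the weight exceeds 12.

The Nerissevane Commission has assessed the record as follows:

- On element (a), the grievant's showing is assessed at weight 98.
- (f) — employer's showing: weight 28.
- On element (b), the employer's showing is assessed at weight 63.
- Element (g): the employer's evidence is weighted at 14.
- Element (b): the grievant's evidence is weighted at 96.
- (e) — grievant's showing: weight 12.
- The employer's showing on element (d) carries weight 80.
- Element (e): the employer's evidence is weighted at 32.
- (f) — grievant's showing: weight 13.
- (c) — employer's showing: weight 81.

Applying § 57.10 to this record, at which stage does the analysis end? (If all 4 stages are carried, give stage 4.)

stage 3

At Stage 1 the grievant must meet proof beyond reasonable doubt (weight exceeds 95): on (a) the weight is 98, > 95, so (a) meets the standard; on (b) the weight is 96 (the employer's 63 is given no effect), > 95, so (b) meets the standard.
  Stage 1 is satisfied; the onus moves to the employer.
At Stage 2 the employer must meet a substantially-more-likely showing (weight is at least 78): on (c) the weight is 81, which does reach 78, so (c) meets the standard; on (d) the weight is 80, ≥ 78, so (d) meets the standard.
  The employer carries Stage 2; the grievant now bears the burden.
At Stage 3 the grievant must meet a scintilla of evidence (weight exceeds 12): on (e) the weight is 12 (the employer's 32 is given no effect), ≤ 12, so (e) does not meet the standard; on (f) the weight is 13 (the employer's 28 is given no effect), > 12, so (f) meets the standard.
  The grievant does not carry Stage 3.
The analysis ends at Stage 3; the employer prevails.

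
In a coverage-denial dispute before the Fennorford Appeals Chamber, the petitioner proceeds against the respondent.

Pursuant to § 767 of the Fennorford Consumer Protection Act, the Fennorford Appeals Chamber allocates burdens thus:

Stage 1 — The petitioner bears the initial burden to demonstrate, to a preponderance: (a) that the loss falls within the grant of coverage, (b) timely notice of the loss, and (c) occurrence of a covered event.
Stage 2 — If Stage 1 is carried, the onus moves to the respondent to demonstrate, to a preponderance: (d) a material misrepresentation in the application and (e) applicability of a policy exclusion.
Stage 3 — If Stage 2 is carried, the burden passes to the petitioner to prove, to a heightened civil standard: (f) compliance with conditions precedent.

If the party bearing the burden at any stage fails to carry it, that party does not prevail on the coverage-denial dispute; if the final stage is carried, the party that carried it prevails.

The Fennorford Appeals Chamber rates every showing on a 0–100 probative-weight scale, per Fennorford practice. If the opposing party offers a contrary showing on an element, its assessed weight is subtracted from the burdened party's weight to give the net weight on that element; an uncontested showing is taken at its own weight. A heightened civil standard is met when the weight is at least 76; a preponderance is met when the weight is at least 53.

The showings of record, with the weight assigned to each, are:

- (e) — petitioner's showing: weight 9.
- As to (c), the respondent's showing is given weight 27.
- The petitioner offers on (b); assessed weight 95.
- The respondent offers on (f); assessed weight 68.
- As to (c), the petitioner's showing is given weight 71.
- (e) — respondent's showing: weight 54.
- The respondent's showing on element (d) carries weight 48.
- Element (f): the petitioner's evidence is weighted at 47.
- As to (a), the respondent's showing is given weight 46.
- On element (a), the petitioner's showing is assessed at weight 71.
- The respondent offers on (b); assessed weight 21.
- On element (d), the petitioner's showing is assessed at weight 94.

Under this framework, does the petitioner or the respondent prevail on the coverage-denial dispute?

At Stage 1 the petitioner must meet a preponderance (weight is at least 53): on (a) the weight is 71 less the opposing 46 gives net 25, < 53, so (a) does not meet the standard; on (b) the weight is 95 less the opposing 21 gives net 74, which does reach 53, so (b) meets the standard; on (c) the weight is 71 less the opposing 27 gives net 44, which does not reach 53, so (c) does not meet the standard.
  The petitioner does not carry Stage 1.
The respondent prevails.

respondent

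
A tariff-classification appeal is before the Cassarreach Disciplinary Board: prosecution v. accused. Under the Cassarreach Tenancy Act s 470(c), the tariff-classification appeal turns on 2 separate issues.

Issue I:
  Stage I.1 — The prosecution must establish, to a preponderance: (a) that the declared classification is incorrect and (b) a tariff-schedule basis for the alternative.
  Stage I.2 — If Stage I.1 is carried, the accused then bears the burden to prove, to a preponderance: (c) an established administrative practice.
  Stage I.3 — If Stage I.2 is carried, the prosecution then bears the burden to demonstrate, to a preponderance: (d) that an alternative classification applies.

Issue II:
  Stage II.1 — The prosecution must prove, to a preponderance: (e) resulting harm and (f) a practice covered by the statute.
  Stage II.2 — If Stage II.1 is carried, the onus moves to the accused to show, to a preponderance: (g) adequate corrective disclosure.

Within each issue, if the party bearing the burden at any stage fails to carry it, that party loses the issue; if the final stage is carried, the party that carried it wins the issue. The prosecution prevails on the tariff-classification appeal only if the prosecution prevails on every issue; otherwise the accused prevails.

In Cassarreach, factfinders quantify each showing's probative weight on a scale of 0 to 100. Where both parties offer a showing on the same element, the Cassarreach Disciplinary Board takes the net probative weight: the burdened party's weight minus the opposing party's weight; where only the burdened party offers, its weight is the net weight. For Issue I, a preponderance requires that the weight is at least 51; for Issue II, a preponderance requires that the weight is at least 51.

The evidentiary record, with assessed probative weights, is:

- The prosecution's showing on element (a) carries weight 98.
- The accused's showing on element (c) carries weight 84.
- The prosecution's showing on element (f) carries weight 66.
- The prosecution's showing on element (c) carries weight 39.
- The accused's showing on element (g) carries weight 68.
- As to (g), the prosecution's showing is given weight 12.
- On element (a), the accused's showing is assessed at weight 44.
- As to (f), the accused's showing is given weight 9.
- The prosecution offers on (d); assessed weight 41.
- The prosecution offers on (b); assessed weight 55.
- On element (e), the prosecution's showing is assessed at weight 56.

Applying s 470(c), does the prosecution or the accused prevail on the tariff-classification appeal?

accused

— Issue I —
Stage I.1 (prosecution, a preponderance, weight is at least 51): (a) net 98−44=54 ≥ 51 — meets; (b) 55 ≥ 51 — meets.
  The prosecution carries Stage I.1; the accused now bears the burden.
Stage I.2 (accused, a preponderance, weight is at least 51): (c) net 84−39=45 < 51 — fails.
  Stage I.2 not carried; the accused fails its burden.
The prosecution prevails on this issue.
— Issue II —
At Stage II.1 the prosecution must meet a preponderance (weight is at least 51): on (e) the weight is 56, ≥ 51, so (e) meets the standard; on (f) the weight is 66 less the opposing 9 gives net 57, ≥ 51, so (f) meets the standard.
  All elements met. The burden passes to the accused.
At Stage II.2 the accused must meet a preponderance (weight is at least 51): on (g) the weight is 68 less the opposing 12 gives net 56, which does reach 51, so (g) meets the standard.
  The accused carries the last stage.
All stages carried — the accused prevails on this issue.
Per-issue: Issue I → prosecution; Issue II → accused. The prosecution must prevail on every issue; overall, the accused prevails.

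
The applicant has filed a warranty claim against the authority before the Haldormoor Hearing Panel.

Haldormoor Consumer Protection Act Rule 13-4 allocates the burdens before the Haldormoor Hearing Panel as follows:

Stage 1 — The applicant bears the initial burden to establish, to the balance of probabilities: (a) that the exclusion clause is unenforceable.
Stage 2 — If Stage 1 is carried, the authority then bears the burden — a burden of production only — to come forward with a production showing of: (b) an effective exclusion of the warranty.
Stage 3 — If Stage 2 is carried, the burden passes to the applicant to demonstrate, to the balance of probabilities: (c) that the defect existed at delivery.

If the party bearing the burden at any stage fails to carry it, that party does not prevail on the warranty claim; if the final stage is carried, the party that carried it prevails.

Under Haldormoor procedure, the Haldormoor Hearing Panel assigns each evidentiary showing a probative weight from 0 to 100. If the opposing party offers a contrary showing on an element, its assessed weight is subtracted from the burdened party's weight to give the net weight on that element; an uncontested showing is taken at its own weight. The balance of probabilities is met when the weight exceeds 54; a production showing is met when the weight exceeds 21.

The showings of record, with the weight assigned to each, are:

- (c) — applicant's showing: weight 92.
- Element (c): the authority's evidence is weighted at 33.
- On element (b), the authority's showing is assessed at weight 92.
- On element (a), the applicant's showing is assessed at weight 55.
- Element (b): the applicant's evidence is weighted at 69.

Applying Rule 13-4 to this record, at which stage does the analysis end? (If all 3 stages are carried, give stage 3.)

stage 3

At Stage 1 the applicant must meet the balance of probabilities (weight exceeds 54): on (a) the weight is 55, which does exceed 54, so (a) meets the standard.
  The applicant carries Stage 1; the authority now bears the burden.
At Stage 2 the authority must meet a production showing (weight exceeds 21): on (b) the weight is 92 less the opposing 69 gives net 23, > 21, so (b) meets the standard.
  Stage 2 carried; the burden shifts to the applicant.
At Stage 3 the applicant must meet the balance of probabilities (weight exceeds 54): on (c) the weight is 92 less the opposing 33 gives net 59, > 54, so (c) meets the standard.
  All elements met at the final stage.
With every stage satisfied, the applicant prevails.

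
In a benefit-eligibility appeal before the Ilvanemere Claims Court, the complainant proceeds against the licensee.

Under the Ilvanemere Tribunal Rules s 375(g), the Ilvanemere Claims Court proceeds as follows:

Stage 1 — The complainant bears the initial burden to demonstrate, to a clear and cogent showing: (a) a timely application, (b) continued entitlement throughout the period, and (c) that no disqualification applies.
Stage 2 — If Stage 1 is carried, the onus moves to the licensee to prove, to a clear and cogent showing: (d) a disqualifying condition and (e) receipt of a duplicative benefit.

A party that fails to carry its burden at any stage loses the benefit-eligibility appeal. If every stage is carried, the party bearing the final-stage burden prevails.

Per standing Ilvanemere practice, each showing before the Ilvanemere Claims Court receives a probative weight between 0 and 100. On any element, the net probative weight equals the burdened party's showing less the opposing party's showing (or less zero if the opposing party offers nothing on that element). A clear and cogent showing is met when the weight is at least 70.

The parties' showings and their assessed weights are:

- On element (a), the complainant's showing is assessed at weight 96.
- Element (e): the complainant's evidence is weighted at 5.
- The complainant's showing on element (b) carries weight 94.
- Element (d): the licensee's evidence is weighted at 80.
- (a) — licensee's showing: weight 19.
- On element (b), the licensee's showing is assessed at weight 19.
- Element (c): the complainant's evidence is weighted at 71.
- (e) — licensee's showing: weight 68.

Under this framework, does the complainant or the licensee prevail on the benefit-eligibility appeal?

complainant

Stage 1 — burden on complainant; standard: a clear and cogent showing (weight is at least 70).
    (a): 96 − 19 = 77 ≥ 70 [met]
    (b): 94 − 19 = 75 ≥ 70 [met]
    (c): 71 ≥ 70 [met]
  Stage 1 is satisfied; the onus moves to the licensee.
Stage 2 — burden on licensee; standard: a clear and cogent showing (weight is at least 70).
    (d): 80 ≥ 70 [met]
    (e): 68 − 5 = 63 < 70 [not met]
  The licensee does not carry Stage 2.
So the complainant prevails.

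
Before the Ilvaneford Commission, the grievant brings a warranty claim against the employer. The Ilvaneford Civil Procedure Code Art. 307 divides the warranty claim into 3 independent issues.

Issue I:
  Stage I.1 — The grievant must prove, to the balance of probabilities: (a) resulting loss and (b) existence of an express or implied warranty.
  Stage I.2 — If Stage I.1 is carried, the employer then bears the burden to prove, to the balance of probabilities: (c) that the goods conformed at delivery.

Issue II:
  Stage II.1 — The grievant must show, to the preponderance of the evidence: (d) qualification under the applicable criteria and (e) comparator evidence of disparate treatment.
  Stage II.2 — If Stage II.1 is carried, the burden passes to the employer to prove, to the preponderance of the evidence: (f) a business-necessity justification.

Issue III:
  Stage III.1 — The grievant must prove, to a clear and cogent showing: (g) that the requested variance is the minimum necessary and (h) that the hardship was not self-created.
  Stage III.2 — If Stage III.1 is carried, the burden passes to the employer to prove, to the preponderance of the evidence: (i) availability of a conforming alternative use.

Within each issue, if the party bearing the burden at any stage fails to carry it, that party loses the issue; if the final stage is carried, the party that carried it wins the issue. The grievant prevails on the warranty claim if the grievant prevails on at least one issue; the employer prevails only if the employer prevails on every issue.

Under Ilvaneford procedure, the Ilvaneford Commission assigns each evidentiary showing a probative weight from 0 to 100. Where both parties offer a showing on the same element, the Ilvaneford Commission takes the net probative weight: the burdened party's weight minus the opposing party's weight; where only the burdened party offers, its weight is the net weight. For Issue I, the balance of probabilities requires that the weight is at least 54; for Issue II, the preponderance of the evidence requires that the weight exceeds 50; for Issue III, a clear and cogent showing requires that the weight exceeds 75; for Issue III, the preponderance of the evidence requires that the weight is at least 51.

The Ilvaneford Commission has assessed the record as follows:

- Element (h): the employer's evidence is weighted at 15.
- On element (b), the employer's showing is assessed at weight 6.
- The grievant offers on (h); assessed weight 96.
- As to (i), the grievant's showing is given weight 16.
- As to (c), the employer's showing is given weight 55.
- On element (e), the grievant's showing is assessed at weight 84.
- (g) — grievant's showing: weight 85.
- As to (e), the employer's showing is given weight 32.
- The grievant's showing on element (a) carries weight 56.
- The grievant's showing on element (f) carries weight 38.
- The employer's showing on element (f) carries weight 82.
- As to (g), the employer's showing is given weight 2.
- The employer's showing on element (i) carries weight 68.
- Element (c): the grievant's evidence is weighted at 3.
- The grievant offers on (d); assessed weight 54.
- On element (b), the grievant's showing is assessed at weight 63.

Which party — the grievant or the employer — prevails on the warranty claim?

— Issue I —
Stage I.1 — burden on grievant; standard: the balance of probabilities (weight is at least 54).
    (a): 56 ≥ 54 [met]
    (b): 63 − 6 = 57 ≥ 54 [met]
  The grievant carries Stage I.1; the employer now bears the burden.
Stage I.2 — burden on employer; standard: the balance of probabilities (weight is at least 54).
    (c): 55 − 3 = 52 < 54 [not met]
  Not every element is met, so the employer fails to carry Stage I.2.
The grievant prevails on this issue.
— Issue II —
Stage II.1 (grievant, the preponderance of the evidence, weight exceeds 50): (d) 54 > 50 — meets; (e) net 84−32=52 > 50 — meets.
  The grievant carries Stage II.1; the employer now bears the burden.
Stage II.2 (employer, the preponderance of the evidence, weight exceeds 50): (f) net 82−38=44 ≤ 50 — fails.
  Not every element is met, so the employer fails to carry Stage II.2.
The grievant prevails on this issue.
— Issue III —
Stage III.1 — burden on grievant; standard: a clear and cogent showing (weight exceeds 75).
    (g): 85 − 2 = 83 > 75 [met]
    (h): 96 − 15 = 81 > 75 [met]
  The grievant carries Stage III.1; the employer now bears the burden.
Stage III.2 — burden on employer; standard: the preponderance of the evidence (weight is at least 51).
    (i): 68 − 16 = 52 ≥ 51 [met]
  All elements met at the final stage.
All stages carried — the employer prevails on this issue.
Per-issue: Issue I → grievant; Issue II → grievant; Issue III → employer. The grievant must prevail on at least one issue; overall, the grievant prevails.

grievant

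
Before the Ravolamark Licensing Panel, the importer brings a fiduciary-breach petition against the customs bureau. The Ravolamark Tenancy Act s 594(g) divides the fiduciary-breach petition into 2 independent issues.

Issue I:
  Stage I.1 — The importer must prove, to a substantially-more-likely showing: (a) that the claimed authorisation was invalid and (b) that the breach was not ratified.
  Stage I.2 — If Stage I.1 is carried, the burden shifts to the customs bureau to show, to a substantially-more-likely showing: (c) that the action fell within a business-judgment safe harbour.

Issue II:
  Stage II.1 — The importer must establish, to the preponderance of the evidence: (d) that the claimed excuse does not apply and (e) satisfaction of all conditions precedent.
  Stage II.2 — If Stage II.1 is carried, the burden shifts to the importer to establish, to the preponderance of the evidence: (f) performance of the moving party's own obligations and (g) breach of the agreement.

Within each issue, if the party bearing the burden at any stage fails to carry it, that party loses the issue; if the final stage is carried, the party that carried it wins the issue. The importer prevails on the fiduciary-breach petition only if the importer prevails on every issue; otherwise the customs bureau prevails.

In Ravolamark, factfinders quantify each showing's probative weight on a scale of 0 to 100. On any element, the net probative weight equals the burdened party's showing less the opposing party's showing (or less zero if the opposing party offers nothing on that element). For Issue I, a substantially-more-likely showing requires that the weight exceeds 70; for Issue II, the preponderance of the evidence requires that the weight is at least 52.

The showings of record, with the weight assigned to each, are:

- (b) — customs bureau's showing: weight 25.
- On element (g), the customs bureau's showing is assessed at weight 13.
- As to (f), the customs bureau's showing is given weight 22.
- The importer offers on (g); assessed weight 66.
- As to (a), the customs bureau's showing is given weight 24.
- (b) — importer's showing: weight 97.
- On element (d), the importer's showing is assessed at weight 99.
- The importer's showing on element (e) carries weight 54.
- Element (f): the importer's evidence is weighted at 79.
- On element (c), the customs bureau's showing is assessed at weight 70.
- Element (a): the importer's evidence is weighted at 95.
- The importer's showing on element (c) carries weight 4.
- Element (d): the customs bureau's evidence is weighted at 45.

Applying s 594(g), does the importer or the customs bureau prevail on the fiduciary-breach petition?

importer

— Issue I —
Stage I.1 (importer, a substantially-more-likely showing, weight exceeds 70): (a) net 95−24=71 > 70 — meets; (b) net 97−25=72 > 70 — meets.
  The importer carries Stage I.1; the customs bureau now bears the burden.
Stage I.2 (customs bureau, a substantially-more-likely showing, weight exceeds 70): (c) net 70−4=66 ≤ 70 — fails.
  The customs bureau does not carry Stage I.2.
The analysis ends at Stage I.2; the importer prevails on this issue.
— Issue II —
At Stage II.1 the importer must meet the preponderance of the evidence (weight is at least 52): on (d) the weight is 99 less the opposing 45 gives net 54, ≥ 52, so (d) meets the standard; on (e) the weight is 54, which does reach 52, so (e) meets the standard.
  All elements met. The importer retains the burden for Stage II.2.
At Stage II.2 the importer must meet the preponderance of the evidence (weight is at least 52): on (f) the weight is 79 less the opposing 22 gives net 57, which does reach 52, so (f) meets the standard; on (g) the weight is 66 less the opposing 13 gives net 53, which does reach 52, so (g) meets the standard.
  Stage II.2 carried; the final stage is satisfied.
Every stage carried; the importer prevails on this issue.
Per-issue: Issue I → importer; Issue II → importer. The importer must prevail on every issue; overall, the importer prevails.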